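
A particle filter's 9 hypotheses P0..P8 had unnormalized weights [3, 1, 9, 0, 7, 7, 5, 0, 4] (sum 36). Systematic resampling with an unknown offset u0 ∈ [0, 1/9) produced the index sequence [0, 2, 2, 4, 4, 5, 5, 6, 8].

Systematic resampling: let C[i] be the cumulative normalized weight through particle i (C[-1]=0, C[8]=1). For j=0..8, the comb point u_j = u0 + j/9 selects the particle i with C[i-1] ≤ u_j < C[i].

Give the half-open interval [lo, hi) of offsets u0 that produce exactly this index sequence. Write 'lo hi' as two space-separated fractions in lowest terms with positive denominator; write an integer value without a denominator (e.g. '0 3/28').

C = [1/12, 1/9, 13/36, 13/36, 5/9, 3/4, 8/9, 8/9, 1]
j=0 picked index 0: u0 ∈ [0, 1/12)
j=1 picked index 2: u0 ∈ [0, 1/4)
j=2 picked index 2: u0 ∈ [-1/9, 5/36)
j=3 picked index 4: u0 ∈ [1/36, 2/9)
j=4 picked index 4: u0 ∈ [-1/12, 1/9)
j=5 picked index 5: u0 ∈ [0, 7/36)
j=6 picked index 5: u0 ∈ [-1/9, 1/12)
j=7 picked index 6: u0 ∈ [-1/36, 1/9)
j=8 picked index 8: u0 ∈ [0, 1/9)
intersection: [1/36, 1/12)

1/36 1/12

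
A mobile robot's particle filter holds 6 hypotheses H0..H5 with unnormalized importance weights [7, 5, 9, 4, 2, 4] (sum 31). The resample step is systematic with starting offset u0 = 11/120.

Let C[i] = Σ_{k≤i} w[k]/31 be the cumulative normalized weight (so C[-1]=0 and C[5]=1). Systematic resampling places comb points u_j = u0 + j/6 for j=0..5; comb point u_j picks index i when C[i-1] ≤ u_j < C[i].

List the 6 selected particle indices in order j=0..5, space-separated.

0 1 2 2 3 5

C = [7/31, 12/31, 21/31, 25/31, 27/31, 1]
j=0: u_0=11/120 ∈ [0, 7/31) → index 0
j=1: u_1=31/120 ∈ [7/31, 12/31) → index 1
j=2: u_2=17/40 ∈ [12/31, 21/31) → index 2
j=3: u_3=71/120 ∈ [12/31, 21/31) → index 2
j=4: u_4=91/120 ∈ [21/31, 25/31) → index 3
j=5: u_5=37/40 ∈ [27/31, 1) → index 5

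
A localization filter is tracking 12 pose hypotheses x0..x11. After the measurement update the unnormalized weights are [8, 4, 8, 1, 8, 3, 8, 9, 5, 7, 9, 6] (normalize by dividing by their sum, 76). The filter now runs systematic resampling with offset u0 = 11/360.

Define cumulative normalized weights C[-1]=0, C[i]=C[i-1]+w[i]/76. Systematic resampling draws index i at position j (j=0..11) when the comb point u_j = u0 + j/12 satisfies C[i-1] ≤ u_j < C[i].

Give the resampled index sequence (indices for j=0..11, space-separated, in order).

0 1 2 4 4 6 7 7 8 9 10 11

C = [2/19, 3/19, 5/19, 21/76, 29/76, 8/19, 10/19, 49/76, 27/38, 61/76, 35/38, 1]
j=0: u_0=11/360 ∈ [0, 2/19) → index 0
j=1: u_1=41/360 ∈ [2/19, 3/19) → index 1
j=2: u_2=71/360 ∈ [3/19, 5/19) → index 2
j=3: u_3=101/360 ∈ [21/76, 29/76) → index 4
j=4: u_4=131/360 ∈ [21/76, 29/76) → index 4
j=5: u_5=161/360 ∈ [8/19, 10/19) → index 6
j=6: u_6=191/360 ∈ [10/19, 49/76) → index 7
j=7: u_7=221/360 ∈ [10/19, 49/76) → index 7
j=8: u_8=251/360 ∈ [49/76, 27/38) → index 8
j=9: u_9=281/360 ∈ [27/38, 61/76) → index 9
j=10: u_10=311/360 ∈ [61/76, 35/38) → index 10
j=11: u_11=341/360 ∈ [35/38, 1) → index 11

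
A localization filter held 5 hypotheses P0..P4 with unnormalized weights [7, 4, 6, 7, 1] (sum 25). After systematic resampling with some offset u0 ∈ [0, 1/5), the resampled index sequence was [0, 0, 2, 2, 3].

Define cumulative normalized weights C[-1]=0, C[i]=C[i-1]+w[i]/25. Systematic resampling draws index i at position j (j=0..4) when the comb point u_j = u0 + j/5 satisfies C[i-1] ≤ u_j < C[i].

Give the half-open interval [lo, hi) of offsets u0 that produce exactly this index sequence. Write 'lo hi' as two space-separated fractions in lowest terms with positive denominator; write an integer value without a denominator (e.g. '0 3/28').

1/25 2/25

C = [7/25, 11/25, 17/25, 24/25, 1]
j=0 picked index 0: u0 ∈ [0, 7/25)
j=1 picked index 0: u0 ∈ [-1/5, 2/25)
j=2 picked index 2: u0 ∈ [1/25, 7/25)
j=3 picked index 2: u0 ∈ [-4/25, 2/25)
j=4 picked index 3: u0 ∈ [-3/25, 4/25)
intersection: [1/25, 2/25)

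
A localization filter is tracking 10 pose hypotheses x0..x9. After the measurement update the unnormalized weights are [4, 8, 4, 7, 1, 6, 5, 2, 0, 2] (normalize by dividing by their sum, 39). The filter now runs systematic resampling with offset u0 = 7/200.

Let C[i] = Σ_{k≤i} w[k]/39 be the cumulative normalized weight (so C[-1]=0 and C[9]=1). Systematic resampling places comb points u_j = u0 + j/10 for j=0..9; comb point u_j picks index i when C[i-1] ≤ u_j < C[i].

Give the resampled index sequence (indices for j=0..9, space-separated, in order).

C = [4/39, 4/13, 16/39, 23/39, 8/13, 10/13, 35/39, 37/39, 37/39, 1]
j=0: u_0=7/200 ∈ [0, 4/39) → index 0
j=1: u_1=27/200 ∈ [4/39, 4/13) → index 1
j=2: u_2=47/200 ∈ [4/39, 4/13) → index 1
j=3: u_3=67/200 ∈ [4/13, 16/39) → index 2
j=4: u_4=87/200 ∈ [16/39, 23/39) → index 3
j=5: u_5=107/200 ∈ [16/39, 23/39) → index 3
j=6: u_6=127/200 ∈ [8/13, 10/13) → index 5
j=7: u_7=147/200 ∈ [8/13, 10/13) → index 5
j=8: u_8=167/200 ∈ [10/13, 35/39) → index 6
j=9: u_9=187/200 ∈ [35/39, 37/39) → index 7

0 1 1 2 3 3 5 5 6 7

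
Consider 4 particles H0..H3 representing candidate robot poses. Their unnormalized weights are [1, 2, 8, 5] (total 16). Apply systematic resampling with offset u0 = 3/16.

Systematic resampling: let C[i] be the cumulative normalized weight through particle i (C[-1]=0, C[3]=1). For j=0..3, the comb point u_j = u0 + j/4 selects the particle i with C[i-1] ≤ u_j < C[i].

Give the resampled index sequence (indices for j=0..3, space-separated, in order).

C = [1/16, 3/16, 11/16, 1]
j=0: u_0=3/16 ∈ [3/16, 11/16) → index 2
j=1: u_1=7/16 ∈ [3/16, 11/16) → index 2
j=2: u_2=11/16 ∈ [11/16, 1) → index 3
j=3: u_3=15/16 ∈ [11/16, 1) → index 3

2 2 3 3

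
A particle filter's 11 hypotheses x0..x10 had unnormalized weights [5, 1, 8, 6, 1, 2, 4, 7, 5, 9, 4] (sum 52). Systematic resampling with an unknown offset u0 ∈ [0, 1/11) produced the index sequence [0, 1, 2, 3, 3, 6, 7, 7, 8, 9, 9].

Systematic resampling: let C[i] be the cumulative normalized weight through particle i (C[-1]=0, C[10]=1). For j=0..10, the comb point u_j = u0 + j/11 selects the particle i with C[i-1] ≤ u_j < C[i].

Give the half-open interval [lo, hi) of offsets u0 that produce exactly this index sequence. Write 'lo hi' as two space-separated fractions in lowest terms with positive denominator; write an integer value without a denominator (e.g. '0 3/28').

C = [5/52, 3/26, 7/26, 5/13, 21/52, 23/52, 27/52, 17/26, 3/4, 12/13, 1]
j=0 picked index 0: u0 ∈ [0, 5/52)
j=1 picked index 1: u0 ∈ [3/572, 7/286)
j=2 picked index 2: u0 ∈ [-19/286, 25/286)
j=3 picked index 3: u0 ∈ [-1/286, 16/143)
j=4 picked index 3: u0 ∈ [-27/286, 3/143)
j=5 picked index 6: u0 ∈ [-7/572, 37/572)
j=6 picked index 7: u0 ∈ [-15/572, 31/286)
j=7 picked index 7: u0 ∈ [-67/572, 5/286)
j=8 picked index 8: u0 ∈ [-21/286, 1/44)
j=9 picked index 9: u0 ∈ [-3/44, 15/143)
j=10 picked index 9: u0 ∈ [-7/44, 2/143)
intersection: [3/572, 2/143)

3/572 2/143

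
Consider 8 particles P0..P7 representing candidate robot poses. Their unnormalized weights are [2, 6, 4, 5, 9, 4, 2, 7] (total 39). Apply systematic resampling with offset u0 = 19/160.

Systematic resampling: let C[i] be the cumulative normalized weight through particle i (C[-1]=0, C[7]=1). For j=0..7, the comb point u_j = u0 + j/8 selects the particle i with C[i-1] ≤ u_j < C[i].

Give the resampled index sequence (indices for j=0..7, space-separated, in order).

1 2 3 4 4 5 7 7

C = [2/39, 8/39, 4/13, 17/39, 2/3, 10/13, 32/39, 1]
j=0: u_0=19/160 ∈ [2/39, 8/39) → index 1
j=1: u_1=39/160 ∈ [8/39, 4/13) → index 2
j=2: u_2=59/160 ∈ [4/13, 17/39) → index 3
j=3: u_3=79/160 ∈ [17/39, 2/3) → index 4
j=4: u_4=99/160 ∈ [17/39, 2/3) → index 4
j=5: u_5=119/160 ∈ [2/3, 10/13) → index 5
j=6: u_6=139/160 ∈ [32/39, 1) → index 7
j=7: u_7=159/160 ∈ [32/39, 1) → index 7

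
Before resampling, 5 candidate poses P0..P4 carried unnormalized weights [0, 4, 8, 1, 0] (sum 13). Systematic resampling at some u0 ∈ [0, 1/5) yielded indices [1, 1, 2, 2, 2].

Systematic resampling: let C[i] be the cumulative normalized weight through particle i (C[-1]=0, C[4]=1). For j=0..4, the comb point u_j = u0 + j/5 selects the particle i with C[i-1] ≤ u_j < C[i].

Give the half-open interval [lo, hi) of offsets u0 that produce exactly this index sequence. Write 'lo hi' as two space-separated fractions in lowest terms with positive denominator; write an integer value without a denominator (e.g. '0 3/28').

C = [0, 4/13, 12/13, 1, 1]
j=0 picked index 1: u0 ∈ [0, 4/13)
j=1 picked index 1: u0 ∈ [-1/5, 7/65)
j=2 picked index 2: u0 ∈ [-6/65, 34/65)
j=3 picked index 2: u0 ∈ [-19/65, 21/65)
j=4 picked index 2: u0 ∈ [-32/65, 8/65)
intersection: [0, 7/65)

0 7/65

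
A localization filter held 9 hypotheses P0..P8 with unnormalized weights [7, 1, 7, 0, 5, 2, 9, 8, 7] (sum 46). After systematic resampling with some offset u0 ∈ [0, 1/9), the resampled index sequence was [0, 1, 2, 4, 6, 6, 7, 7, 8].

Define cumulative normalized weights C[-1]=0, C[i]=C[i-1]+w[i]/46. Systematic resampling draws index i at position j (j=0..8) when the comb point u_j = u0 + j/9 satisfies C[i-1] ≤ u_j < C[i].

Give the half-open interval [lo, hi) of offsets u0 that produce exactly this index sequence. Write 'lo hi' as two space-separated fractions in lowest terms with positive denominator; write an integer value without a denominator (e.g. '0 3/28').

C = [7/46, 4/23, 15/46, 15/46, 10/23, 11/23, 31/46, 39/46, 1]
j=0 picked index 0: u0 ∈ [0, 7/46)
j=1 picked index 1: u0 ∈ [17/414, 13/207)
j=2 picked index 2: u0 ∈ [-10/207, 43/414)
j=3 picked index 4: u0 ∈ [-1/138, 7/69)
j=4 picked index 6: u0 ∈ [7/207, 95/414)
j=5 picked index 6: u0 ∈ [-16/207, 49/414)
j=6 picked index 7: u0 ∈ [1/138, 25/138)
j=7 picked index 7: u0 ∈ [-43/414, 29/414)
j=8 picked index 8: u0 ∈ [-17/414, 1/9)
intersection: [17/414, 13/207)

17/414 13/207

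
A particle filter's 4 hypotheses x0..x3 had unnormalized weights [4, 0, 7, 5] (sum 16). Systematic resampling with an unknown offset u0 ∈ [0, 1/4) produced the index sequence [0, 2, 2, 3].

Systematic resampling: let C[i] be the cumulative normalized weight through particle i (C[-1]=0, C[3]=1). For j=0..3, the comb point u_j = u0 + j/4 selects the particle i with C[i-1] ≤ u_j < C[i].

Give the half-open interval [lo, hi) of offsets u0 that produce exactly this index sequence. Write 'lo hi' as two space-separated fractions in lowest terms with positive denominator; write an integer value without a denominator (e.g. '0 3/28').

0 3/16

C = [1/4, 1/4, 11/16, 1]
j=0 picked index 0: u0 ∈ [0, 1/4)
j=1 picked index 2: u0 ∈ [0, 7/16)
j=2 picked index 2: u0 ∈ [-1/4, 3/16)
j=3 picked index 3: u0 ∈ [-1/16, 1/4)
intersection: [0, 3/16)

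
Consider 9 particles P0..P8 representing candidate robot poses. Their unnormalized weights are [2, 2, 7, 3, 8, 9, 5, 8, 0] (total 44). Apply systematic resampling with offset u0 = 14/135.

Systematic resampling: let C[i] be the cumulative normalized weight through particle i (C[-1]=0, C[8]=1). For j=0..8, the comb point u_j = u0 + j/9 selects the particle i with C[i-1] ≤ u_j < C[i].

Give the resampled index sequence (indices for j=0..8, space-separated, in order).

C = [1/22, 1/11, 1/4, 7/22, 1/2, 31/44, 9/11, 1, 1]
j=0: u_0=14/135 ∈ [1/11, 1/4) → index 2
j=1: u_1=29/135 ∈ [1/11, 1/4) → index 2
j=2: u_2=44/135 ∈ [7/22, 1/2) → index 4
j=3: u_3=59/135 ∈ [7/22, 1/2) → index 4
j=4: u_4=74/135 ∈ [1/2, 31/44) → index 5
j=5: u_5=89/135 ∈ [1/2, 31/44) → index 5
j=6: u_6=104/135 ∈ [31/44, 9/11) → index 6
j=7: u_7=119/135 ∈ [9/11, 1) → index 7
j=8: u_8=134/135 ∈ [9/11, 1) → index 7

2 2 4 4 5 5 6 7 7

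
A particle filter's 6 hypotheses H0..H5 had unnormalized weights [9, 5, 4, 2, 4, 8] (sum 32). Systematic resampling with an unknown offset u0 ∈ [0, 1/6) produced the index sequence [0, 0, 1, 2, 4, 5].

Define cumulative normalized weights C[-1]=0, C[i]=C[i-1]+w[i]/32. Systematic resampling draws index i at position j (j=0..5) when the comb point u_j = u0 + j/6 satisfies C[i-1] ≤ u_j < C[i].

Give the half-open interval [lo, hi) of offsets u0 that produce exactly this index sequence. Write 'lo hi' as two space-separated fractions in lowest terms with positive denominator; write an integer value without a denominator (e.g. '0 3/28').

0 1/16

C = [9/32, 7/16, 9/16, 5/8, 3/4, 1]
j=0 picked index 0: u0 ∈ [0, 9/32)
j=1 picked index 0: u0 ∈ [-1/6, 11/96)
j=2 picked index 1: u0 ∈ [-5/96, 5/48)
j=3 picked index 2: u0 ∈ [-1/16, 1/16)
j=4 picked index 4: u0 ∈ [-1/24, 1/12)
j=5 picked index 5: u0 ∈ [-1/12, 1/6)
intersection: [0, 1/16)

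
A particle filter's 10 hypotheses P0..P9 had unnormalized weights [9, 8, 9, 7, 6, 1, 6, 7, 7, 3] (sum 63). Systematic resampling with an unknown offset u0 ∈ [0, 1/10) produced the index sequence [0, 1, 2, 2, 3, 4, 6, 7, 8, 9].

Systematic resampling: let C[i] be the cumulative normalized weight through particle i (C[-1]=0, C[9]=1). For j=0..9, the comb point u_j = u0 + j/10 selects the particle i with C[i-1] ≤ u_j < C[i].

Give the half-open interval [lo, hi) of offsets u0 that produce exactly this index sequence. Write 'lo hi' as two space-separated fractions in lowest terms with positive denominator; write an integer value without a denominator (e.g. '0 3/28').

22/315 1/10

C = [1/7, 17/63, 26/63, 11/21, 13/21, 40/63, 46/63, 53/63, 20/21, 1]
j=0 picked index 0: u0 ∈ [0, 1/7)
j=1 picked index 1: u0 ∈ [3/70, 107/630)
j=2 picked index 2: u0 ∈ [22/315, 67/315)
j=3 picked index 2: u0 ∈ [-19/630, 71/630)
j=4 picked index 3: u0 ∈ [4/315, 13/105)
j=5 picked index 4: u0 ∈ [1/42, 5/42)
j=6 picked index 6: u0 ∈ [11/315, 41/315)
j=7 picked index 7: u0 ∈ [19/630, 89/630)
j=8 picked index 8: u0 ∈ [13/315, 16/105)
j=9 picked index 9: u0 ∈ [11/210, 1/10)
intersection: [22/315, 1/10)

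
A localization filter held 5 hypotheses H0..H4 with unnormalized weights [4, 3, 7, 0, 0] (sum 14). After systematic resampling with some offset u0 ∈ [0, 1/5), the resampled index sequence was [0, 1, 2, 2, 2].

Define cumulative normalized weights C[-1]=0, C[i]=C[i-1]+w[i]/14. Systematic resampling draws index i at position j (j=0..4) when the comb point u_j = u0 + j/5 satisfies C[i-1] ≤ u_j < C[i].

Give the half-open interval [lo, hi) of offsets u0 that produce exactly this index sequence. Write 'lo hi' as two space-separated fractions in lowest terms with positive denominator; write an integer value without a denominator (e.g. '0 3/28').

C = [2/7, 1/2, 1, 1, 1]
j=0 picked index 0: u0 ∈ [0, 2/7)
j=1 picked index 1: u0 ∈ [3/35, 3/10)
j=2 picked index 2: u0 ∈ [1/10, 3/5)
j=3 picked index 2: u0 ∈ [-1/10, 2/5)
j=4 picked index 2: u0 ∈ [-3/10, 1/5)
intersection: [1/10, 1/5)

1/10 1/5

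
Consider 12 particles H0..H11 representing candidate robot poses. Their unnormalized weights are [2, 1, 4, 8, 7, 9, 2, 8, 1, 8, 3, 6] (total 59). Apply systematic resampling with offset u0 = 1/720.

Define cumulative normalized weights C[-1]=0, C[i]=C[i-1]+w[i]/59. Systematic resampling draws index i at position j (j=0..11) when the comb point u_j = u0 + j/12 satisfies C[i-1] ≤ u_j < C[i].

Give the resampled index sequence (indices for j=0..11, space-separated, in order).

C = [2/59, 3/59, 7/59, 15/59, 22/59, 31/59, 33/59, 41/59, 42/59, 50/59, 53/59, 1]
j=0: u_0=1/720 ∈ [0, 2/59) → index 0
j=1: u_1=61/720 ∈ [3/59, 7/59) → index 2
j=2: u_2=121/720 ∈ [7/59, 15/59) → index 3
j=3: u_3=181/720 ∈ [7/59, 15/59) → index 3
j=4: u_4=241/720 ∈ [15/59, 22/59) → index 4
j=5: u_5=301/720 ∈ [22/59, 31/59) → index 5
j=6: u_6=361/720 ∈ [22/59, 31/59) → index 5
j=7: u_7=421/720 ∈ [33/59, 41/59) → index 7
j=8: u_8=481/720 ∈ [33/59, 41/59) → index 7
j=9: u_9=541/720 ∈ [42/59, 50/59) → index 9
j=10: u_10=601/720 ∈ [42/59, 50/59) → index 9
j=11: u_11=661/720 ∈ [53/59, 1) → index 11

0 2 3 3 4 5 5 7 7 9 9 11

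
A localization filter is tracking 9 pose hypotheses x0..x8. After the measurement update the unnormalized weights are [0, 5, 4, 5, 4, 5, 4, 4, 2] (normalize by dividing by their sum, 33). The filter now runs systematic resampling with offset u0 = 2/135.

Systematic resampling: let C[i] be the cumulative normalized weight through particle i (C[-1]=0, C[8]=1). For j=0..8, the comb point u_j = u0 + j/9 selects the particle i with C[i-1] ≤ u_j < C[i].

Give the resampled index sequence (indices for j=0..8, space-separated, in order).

1 1 2 3 4 5 5 6 7

C = [0, 5/33, 3/11, 14/33, 6/11, 23/33, 9/11, 31/33, 1]
j=0: u_0=2/135 ∈ [0, 5/33) → index 1
j=1: u_1=17/135 ∈ [0, 5/33) → index 1
j=2: u_2=32/135 ∈ [5/33, 3/11) → index 2
j=3: u_3=47/135 ∈ [3/11, 14/33) → index 3
j=4: u_4=62/135 ∈ [14/33, 6/11) → index 4
j=5: u_5=77/135 ∈ [6/11, 23/33) → index 5
j=6: u_6=92/135 ∈ [6/11, 23/33) → index 5
j=7: u_7=107/135 ∈ [23/33, 9/11) → index 6
j=8: u_8=122/135 ∈ [9/11, 31/33) → index 7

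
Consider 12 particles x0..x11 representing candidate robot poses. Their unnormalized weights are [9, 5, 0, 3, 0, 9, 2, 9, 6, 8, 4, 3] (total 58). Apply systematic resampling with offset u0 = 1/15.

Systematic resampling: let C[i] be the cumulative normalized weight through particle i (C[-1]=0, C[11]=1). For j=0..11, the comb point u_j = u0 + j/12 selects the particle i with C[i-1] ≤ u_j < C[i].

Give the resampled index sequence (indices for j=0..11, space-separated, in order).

C = [9/58, 7/29, 7/29, 17/58, 17/58, 13/29, 14/29, 37/58, 43/58, 51/58, 55/58, 1]
j=0: u_0=1/15 ∈ [0, 9/58) → index 0
j=1: u_1=3/20 ∈ [0, 9/58) → index 0
j=2: u_2=7/30 ∈ [9/58, 7/29) → index 1
j=3: u_3=19/60 ∈ [17/58, 13/29) → index 5
j=4: u_4=2/5 ∈ [17/58, 13/29) → index 5
j=5: u_5=29/60 ∈ [14/29, 37/58) → index 7
j=6: u_6=17/30 ∈ [14/29, 37/58) → index 7
j=7: u_7=13/20 ∈ [37/58, 43/58) → index 8
j=8: u_8=11/15 ∈ [37/58, 43/58) → index 8
j=9: u_9=49/60 ∈ [43/58, 51/58) → index 9
j=10: u_10=9/10 ∈ [51/58, 55/58) → index 10
j=11: u_11=59/60 ∈ [55/58, 1) → index 11

0 0 1 5 5 7 7 8 8 9 10 11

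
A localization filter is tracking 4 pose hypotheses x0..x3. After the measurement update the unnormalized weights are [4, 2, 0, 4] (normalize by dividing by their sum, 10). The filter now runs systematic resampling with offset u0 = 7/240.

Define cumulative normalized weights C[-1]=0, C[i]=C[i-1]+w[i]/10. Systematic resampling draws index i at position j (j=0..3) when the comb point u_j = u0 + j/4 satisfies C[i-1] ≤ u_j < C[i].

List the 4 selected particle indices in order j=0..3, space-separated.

0 0 1 3

C = [2/5, 3/5, 3/5, 1]
j=0: u_0=7/240 ∈ [0, 2/5) → index 0
j=1: u_1=67/240 ∈ [0, 2/5) → index 0
j=2: u_2=127/240 ∈ [2/5, 3/5) → index 1
j=3: u_3=187/240 ∈ [3/5, 1) → index 3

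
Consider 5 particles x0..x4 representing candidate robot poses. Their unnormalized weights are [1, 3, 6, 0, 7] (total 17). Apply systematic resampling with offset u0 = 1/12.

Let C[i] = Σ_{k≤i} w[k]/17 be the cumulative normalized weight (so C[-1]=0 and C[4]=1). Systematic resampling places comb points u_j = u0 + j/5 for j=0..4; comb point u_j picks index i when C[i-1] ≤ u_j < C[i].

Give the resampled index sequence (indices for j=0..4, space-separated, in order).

C = [1/17, 4/17, 10/17, 10/17, 1]
j=0: u_0=1/12 ∈ [1/17, 4/17) → index 1
j=1: u_1=17/60 ∈ [4/17, 10/17) → index 2
j=2: u_2=29/60 ∈ [4/17, 10/17) → index 2
j=3: u_3=41/60 ∈ [10/17, 1) → index 4
j=4: u_4=53/60 ∈ [10/17, 1) → index 4

1 2 2 4 4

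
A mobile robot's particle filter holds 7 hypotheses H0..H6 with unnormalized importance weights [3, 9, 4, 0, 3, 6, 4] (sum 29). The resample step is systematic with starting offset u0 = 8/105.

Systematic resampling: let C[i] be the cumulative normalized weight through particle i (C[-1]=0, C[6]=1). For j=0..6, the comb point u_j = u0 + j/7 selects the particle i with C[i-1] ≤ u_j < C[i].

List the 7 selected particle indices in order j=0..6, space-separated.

0 1 1 2 4 5 6

C = [3/29, 12/29, 16/29, 16/29, 19/29, 25/29, 1]
j=0: u_0=8/105 ∈ [0, 3/29) → index 0
j=1: u_1=23/105 ∈ [3/29, 12/29) → index 1
j=2: u_2=38/105 ∈ [3/29, 12/29) → index 1
j=3: u_3=53/105 ∈ [12/29, 16/29) → index 2
j=4: u_4=68/105 ∈ [16/29, 19/29) → index 4
j=5: u_5=83/105 ∈ [19/29, 25/29) → index 5
j=6: u_6=14/15 ∈ [25/29, 1) → index 6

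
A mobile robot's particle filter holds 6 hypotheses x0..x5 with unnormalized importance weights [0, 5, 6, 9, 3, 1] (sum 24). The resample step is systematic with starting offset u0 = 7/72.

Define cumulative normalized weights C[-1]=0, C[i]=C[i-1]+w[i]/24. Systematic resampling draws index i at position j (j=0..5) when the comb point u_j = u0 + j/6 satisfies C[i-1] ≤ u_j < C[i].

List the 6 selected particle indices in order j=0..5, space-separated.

1 2 2 3 3 4

C = [0, 5/24, 11/24, 5/6, 23/24, 1]
j=0: u_0=7/72 ∈ [0, 5/24) → index 1
j=1: u_1=19/72 ∈ [5/24, 11/24) → index 2
j=2: u_2=31/72 ∈ [5/24, 11/24) → index 2
j=3: u_3=43/72 ∈ [11/24, 5/6) → index 3
j=4: u_4=55/72 ∈ [11/24, 5/6) → index 3
j=5: u_5=67/72 ∈ [5/6, 23/24) → index 4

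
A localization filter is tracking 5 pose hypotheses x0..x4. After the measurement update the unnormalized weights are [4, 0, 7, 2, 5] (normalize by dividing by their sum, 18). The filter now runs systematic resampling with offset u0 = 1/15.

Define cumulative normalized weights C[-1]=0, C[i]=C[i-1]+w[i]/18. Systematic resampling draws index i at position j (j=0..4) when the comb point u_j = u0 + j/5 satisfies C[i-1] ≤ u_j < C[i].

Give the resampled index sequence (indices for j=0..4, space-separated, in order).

0 2 2 3 4

C = [2/9, 2/9, 11/18, 13/18, 1]
j=0: u_0=1/15 ∈ [0, 2/9) → index 0
j=1: u_1=4/15 ∈ [2/9, 11/18) → index 2
j=2: u_2=7/15 ∈ [2/9, 11/18) → index 2
j=3: u_3=2/3 ∈ [11/18, 13/18) → index 3
j=4: u_4=13/15 ∈ [13/18, 1) → index 4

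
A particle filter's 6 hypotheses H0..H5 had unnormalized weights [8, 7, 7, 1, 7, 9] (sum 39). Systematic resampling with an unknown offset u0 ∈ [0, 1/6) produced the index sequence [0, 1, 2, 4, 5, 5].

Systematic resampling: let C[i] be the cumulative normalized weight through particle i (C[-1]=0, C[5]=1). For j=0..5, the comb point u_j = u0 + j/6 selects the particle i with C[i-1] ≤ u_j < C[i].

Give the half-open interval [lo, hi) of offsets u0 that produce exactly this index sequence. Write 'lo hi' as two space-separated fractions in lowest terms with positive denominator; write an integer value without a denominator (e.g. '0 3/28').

4/39 1/6

C = [8/39, 5/13, 22/39, 23/39, 10/13, 1]
j=0 picked index 0: u0 ∈ [0, 8/39)
j=1 picked index 1: u0 ∈ [1/26, 17/78)
j=2 picked index 2: u0 ∈ [2/39, 3/13)
j=3 picked index 4: u0 ∈ [7/78, 7/26)
j=4 picked index 5: u0 ∈ [4/39, 1/3)
j=5 picked index 5: u0 ∈ [-5/78, 1/6)
intersection: [4/39, 1/6)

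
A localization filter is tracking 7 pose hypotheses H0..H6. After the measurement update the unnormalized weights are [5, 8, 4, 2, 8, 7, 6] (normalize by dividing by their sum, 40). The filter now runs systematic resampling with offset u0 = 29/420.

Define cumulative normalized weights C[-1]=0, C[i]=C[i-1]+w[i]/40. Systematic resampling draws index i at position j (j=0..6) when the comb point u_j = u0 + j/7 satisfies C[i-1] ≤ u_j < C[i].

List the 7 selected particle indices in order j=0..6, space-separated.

0 1 2 4 4 5 6

C = [1/8, 13/40, 17/40, 19/40, 27/40, 17/20, 1]
j=0: u_0=29/420 ∈ [0, 1/8) → index 0
j=1: u_1=89/420 ∈ [1/8, 13/40) → index 1
j=2: u_2=149/420 ∈ [13/40, 17/40) → index 2
j=3: u_3=209/420 ∈ [19/40, 27/40) → index 4
j=4: u_4=269/420 ∈ [19/40, 27/40) → index 4
j=5: u_5=47/60 ∈ [27/40, 17/20) → index 5
j=6: u_6=389/420 ∈ [17/20, 1) → index 6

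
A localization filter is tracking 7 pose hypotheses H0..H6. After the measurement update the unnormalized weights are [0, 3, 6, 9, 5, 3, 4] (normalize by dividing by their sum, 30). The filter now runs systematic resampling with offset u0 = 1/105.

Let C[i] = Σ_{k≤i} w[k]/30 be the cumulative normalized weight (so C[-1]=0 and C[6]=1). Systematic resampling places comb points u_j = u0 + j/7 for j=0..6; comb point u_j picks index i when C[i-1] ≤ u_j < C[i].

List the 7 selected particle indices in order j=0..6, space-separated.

1 2 2 3 3 4 6

C = [0, 1/10, 3/10, 3/5, 23/30, 13/15, 1]
j=0: u_0=1/105 ∈ [0, 1/10) → index 1
j=1: u_1=16/105 ∈ [1/10, 3/10) → index 2
j=2: u_2=31/105 ∈ [1/10, 3/10) → index 2
j=3: u_3=46/105 ∈ [3/10, 3/5) → index 3
j=4: u_4=61/105 ∈ [3/10, 3/5) → index 3
j=5: u_5=76/105 ∈ [3/5, 23/30) → index 4
j=6: u_6=13/15 ∈ [13/15, 1) → index 6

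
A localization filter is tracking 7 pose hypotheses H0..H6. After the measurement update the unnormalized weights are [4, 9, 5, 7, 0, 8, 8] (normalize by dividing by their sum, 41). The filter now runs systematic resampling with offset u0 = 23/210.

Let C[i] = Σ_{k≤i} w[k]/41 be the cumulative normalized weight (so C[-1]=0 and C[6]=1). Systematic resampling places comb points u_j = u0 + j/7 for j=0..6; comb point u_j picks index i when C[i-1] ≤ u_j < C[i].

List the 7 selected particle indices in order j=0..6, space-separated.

1 1 2 3 5 6 6

C = [4/41, 13/41, 18/41, 25/41, 25/41, 33/41, 1]
j=0: u_0=23/210 ∈ [4/41, 13/41) → index 1
j=1: u_1=53/210 ∈ [4/41, 13/41) → index 1
j=2: u_2=83/210 ∈ [13/41, 18/41) → index 2
j=3: u_3=113/210 ∈ [18/41, 25/41) → index 3
j=4: u_4=143/210 ∈ [25/41, 33/41) → index 5
j=5: u_5=173/210 ∈ [33/41, 1) → index 6
j=6: u_6=29/30 ∈ [33/41, 1) → index 6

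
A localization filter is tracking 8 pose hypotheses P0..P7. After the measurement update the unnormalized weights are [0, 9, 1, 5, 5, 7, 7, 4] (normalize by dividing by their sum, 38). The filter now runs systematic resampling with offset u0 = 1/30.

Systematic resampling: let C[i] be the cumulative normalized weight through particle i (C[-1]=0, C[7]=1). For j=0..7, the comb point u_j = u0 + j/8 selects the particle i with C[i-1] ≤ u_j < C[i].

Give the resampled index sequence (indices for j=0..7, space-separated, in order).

C = [0, 9/38, 5/19, 15/38, 10/19, 27/38, 17/19, 1]
j=0: u_0=1/30 ∈ [0, 9/38) → index 1
j=1: u_1=19/120 ∈ [0, 9/38) → index 1
j=2: u_2=17/60 ∈ [5/19, 15/38) → index 3
j=3: u_3=49/120 ∈ [15/38, 10/19) → index 4
j=4: u_4=8/15 ∈ [10/19, 27/38) → index 5
j=5: u_5=79/120 ∈ [10/19, 27/38) → index 5
j=6: u_6=47/60 ∈ [27/38, 17/19) → index 6
j=7: u_7=109/120 ∈ [17/19, 1) → index 7

1 1 3 4 5 5 6 7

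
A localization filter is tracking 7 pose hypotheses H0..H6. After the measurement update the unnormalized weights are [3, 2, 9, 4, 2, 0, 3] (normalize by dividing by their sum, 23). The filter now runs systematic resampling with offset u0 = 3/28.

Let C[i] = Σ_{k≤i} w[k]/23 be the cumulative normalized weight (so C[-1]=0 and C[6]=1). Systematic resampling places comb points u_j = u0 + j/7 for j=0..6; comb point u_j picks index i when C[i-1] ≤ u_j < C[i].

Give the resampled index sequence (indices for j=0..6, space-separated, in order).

C = [3/23, 5/23, 14/23, 18/23, 20/23, 20/23, 1]
j=0: u_0=3/28 ∈ [0, 3/23) → index 0
j=1: u_1=1/4 ∈ [5/23, 14/23) → index 2
j=2: u_2=11/28 ∈ [5/23, 14/23) → index 2
j=3: u_3=15/28 ∈ [5/23, 14/23) → index 2
j=4: u_4=19/28 ∈ [14/23, 18/23) → index 3
j=5: u_5=23/28 ∈ [18/23, 20/23) → index 4
j=6: u_6=27/28 ∈ [20/23, 1) → index 6

0 2 2 2 3 4 6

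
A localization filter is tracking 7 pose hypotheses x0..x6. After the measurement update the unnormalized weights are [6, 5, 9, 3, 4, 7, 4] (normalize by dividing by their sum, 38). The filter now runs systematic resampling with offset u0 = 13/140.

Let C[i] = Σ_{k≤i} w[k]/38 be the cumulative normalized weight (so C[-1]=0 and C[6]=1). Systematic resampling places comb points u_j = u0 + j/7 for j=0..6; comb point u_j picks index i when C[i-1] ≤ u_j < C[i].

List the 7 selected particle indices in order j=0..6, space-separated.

C = [3/19, 11/38, 10/19, 23/38, 27/38, 17/19, 1]
j=0: u_0=13/140 ∈ [0, 3/19) → index 0
j=1: u_1=33/140 ∈ [3/19, 11/38) → index 1
j=2: u_2=53/140 ∈ [11/38, 10/19) → index 2
j=3: u_3=73/140 ∈ [11/38, 10/19) → index 2
j=4: u_4=93/140 ∈ [23/38, 27/38) → index 4
j=5: u_5=113/140 ∈ [27/38, 17/19) → index 5
j=6: u_6=19/20 ∈ [17/19, 1) → index 6

0 1 2 2 4 5 6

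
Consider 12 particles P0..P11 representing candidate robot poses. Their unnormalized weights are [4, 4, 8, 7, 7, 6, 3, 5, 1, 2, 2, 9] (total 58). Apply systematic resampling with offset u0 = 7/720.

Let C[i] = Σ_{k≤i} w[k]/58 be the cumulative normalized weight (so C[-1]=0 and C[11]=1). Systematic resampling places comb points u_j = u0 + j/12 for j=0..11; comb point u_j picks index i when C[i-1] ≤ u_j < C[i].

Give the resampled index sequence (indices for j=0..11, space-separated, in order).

0 1 2 2 3 4 4 5 7 8 10 11

C = [2/29, 4/29, 8/29, 23/58, 15/29, 18/29, 39/58, 22/29, 45/58, 47/58, 49/58, 1]
j=0: u_0=7/720 ∈ [0, 2/29) → index 0
j=1: u_1=67/720 ∈ [2/29, 4/29) → index 1
j=2: u_2=127/720 ∈ [4/29, 8/29) → index 2
j=3: u_3=187/720 ∈ [4/29, 8/29) → index 2
j=4: u_4=247/720 ∈ [8/29, 23/58) → index 3
j=5: u_5=307/720 ∈ [23/58, 15/29) → index 4
j=6: u_6=367/720 ∈ [23/58, 15/29) → index 4
j=7: u_7=427/720 ∈ [15/29, 18/29) → index 5
j=8: u_8=487/720 ∈ [39/58, 22/29) → index 7
j=9: u_9=547/720 ∈ [22/29, 45/58) → index 8
j=10: u_10=607/720 ∈ [47/58, 49/58) → index 10
j=11: u_11=667/720 ∈ [49/58, 1) → index 11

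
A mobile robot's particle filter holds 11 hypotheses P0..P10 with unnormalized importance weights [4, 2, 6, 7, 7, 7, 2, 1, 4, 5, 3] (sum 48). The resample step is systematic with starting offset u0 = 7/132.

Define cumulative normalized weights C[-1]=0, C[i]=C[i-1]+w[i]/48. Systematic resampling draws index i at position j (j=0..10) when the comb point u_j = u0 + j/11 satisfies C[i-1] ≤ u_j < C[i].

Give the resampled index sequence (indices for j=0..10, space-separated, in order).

C = [1/12, 1/8, 1/4, 19/48, 13/24, 11/16, 35/48, 3/4, 5/6, 15/16, 1]
j=0: u_0=7/132 ∈ [0, 1/12) → index 0
j=1: u_1=19/132 ∈ [1/8, 1/4) → index 2
j=2: u_2=31/132 ∈ [1/8, 1/4) → index 2
j=3: u_3=43/132 ∈ [1/4, 19/48) → index 3
j=4: u_4=5/12 ∈ [19/48, 13/24) → index 4
j=5: u_5=67/132 ∈ [19/48, 13/24) → index 4
j=6: u_6=79/132 ∈ [13/24, 11/16) → index 5
j=7: u_7=91/132 ∈ [11/16, 35/48) → index 6
j=8: u_8=103/132 ∈ [3/4, 5/6) → index 8
j=9: u_9=115/132 ∈ [5/6, 15/16) → index 9
j=10: u_10=127/132 ∈ [15/16, 1) → index 10

0 2 2 3 4 4 5 6 8 9 10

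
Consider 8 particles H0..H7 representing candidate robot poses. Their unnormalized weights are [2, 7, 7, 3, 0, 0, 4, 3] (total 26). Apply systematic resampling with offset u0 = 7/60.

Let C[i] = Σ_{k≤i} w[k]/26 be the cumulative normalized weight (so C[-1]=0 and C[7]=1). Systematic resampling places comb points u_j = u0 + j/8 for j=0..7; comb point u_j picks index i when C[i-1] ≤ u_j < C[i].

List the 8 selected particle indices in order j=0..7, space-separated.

1 1 2 2 3 6 6 7

C = [1/13, 9/26, 8/13, 19/26, 19/26, 19/26, 23/26, 1]
j=0: u_0=7/60 ∈ [1/13, 9/26) → index 1
j=1: u_1=29/120 ∈ [1/13, 9/26) → index 1
j=2: u_2=11/30 ∈ [9/26, 8/13) → index 2
j=3: u_3=59/120 ∈ [9/26, 8/13) → index 2
j=4: u_4=37/60 ∈ [8/13, 19/26) → index 3
j=5: u_5=89/120 ∈ [19/26, 23/26) → index 6
j=6: u_6=13/15 ∈ [19/26, 23/26) → index 6
j=7: u_7=119/120 ∈ [23/26, 1) → index 7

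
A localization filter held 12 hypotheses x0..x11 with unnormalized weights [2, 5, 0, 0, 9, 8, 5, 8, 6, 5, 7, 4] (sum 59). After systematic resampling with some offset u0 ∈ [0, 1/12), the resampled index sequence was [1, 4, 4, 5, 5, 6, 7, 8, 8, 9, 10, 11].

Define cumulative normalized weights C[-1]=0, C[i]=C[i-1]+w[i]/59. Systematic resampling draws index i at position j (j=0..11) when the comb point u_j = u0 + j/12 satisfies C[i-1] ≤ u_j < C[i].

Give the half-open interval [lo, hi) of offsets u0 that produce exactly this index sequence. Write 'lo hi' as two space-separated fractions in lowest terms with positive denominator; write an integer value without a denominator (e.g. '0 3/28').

31/708 11/177

C = [2/59, 7/59, 7/59, 7/59, 16/59, 24/59, 29/59, 37/59, 43/59, 48/59, 55/59, 1]
j=0 picked index 1: u0 ∈ [2/59, 7/59)
j=1 picked index 4: u0 ∈ [25/708, 133/708)
j=2 picked index 4: u0 ∈ [-17/354, 37/354)
j=3 picked index 5: u0 ∈ [5/236, 37/236)
j=4 picked index 5: u0 ∈ [-11/177, 13/177)
j=5 picked index 6: u0 ∈ [-7/708, 53/708)
j=6 picked index 7: u0 ∈ [-1/118, 15/118)
j=7 picked index 8: u0 ∈ [31/708, 103/708)
j=8 picked index 8: u0 ∈ [-7/177, 11/177)
j=9 picked index 9: u0 ∈ [-5/236, 15/236)
j=10 picked index 10: u0 ∈ [-7/354, 35/354)
j=11 picked index 11: u0 ∈ [11/708, 1/12)
intersection: [31/708, 11/177)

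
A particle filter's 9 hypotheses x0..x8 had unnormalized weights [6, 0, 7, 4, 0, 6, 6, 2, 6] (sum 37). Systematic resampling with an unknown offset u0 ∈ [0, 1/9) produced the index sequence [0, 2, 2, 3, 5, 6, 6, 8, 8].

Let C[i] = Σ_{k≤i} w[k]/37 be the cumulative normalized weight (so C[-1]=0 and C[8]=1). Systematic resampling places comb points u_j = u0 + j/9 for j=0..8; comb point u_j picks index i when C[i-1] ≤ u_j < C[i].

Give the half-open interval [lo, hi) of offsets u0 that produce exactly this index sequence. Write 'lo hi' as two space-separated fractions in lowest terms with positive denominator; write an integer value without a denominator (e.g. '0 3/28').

C = [6/37, 6/37, 13/37, 17/37, 17/37, 23/37, 29/37, 31/37, 1]
j=0 picked index 0: u0 ∈ [0, 6/37)
j=1 picked index 2: u0 ∈ [17/333, 80/333)
j=2 picked index 2: u0 ∈ [-20/333, 43/333)
j=3 picked index 3: u0 ∈ [2/111, 14/111)
j=4 picked index 5: u0 ∈ [5/333, 59/333)
j=5 picked index 6: u0 ∈ [22/333, 76/333)
j=6 picked index 6: u0 ∈ [-5/111, 13/111)
j=7 picked index 8: u0 ∈ [20/333, 2/9)
j=8 picked index 8: u0 ∈ [-17/333, 1/9)
intersection: [22/333, 1/9)

22/333 1/9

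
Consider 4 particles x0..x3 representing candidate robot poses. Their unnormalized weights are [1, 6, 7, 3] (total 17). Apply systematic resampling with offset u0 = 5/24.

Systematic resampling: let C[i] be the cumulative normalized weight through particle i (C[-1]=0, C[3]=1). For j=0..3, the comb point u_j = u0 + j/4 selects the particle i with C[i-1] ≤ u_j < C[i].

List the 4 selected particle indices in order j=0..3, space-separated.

C = [1/17, 7/17, 14/17, 1]
j=0: u_0=5/24 ∈ [1/17, 7/17) → index 1
j=1: u_1=11/24 ∈ [7/17, 14/17) → index 2
j=2: u_2=17/24 ∈ [7/17, 14/17) → index 2
j=3: u_3=23/24 ∈ [14/17, 1) → index 3

1 2 2 3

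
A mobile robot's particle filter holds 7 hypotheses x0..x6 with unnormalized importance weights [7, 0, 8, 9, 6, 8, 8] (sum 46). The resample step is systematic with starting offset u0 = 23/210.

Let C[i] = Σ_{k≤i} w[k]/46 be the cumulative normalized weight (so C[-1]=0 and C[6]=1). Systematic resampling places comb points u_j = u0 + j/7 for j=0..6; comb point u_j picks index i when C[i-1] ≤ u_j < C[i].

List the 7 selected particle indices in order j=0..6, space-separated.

0 2 3 4 5 5 6

C = [7/46, 7/46, 15/46, 12/23, 15/23, 19/23, 1]
j=0: u_0=23/210 ∈ [0, 7/46) → index 0
j=1: u_1=53/210 ∈ [7/46, 15/46) → index 2
j=2: u_2=83/210 ∈ [15/46, 12/23) → index 3
j=3: u_3=113/210 ∈ [12/23, 15/23) → index 4
j=4: u_4=143/210 ∈ [15/23, 19/23) → index 5
j=5: u_5=173/210 ∈ [15/23, 19/23) → index 5
j=6: u_6=29/30 ∈ [19/23, 1) → index 6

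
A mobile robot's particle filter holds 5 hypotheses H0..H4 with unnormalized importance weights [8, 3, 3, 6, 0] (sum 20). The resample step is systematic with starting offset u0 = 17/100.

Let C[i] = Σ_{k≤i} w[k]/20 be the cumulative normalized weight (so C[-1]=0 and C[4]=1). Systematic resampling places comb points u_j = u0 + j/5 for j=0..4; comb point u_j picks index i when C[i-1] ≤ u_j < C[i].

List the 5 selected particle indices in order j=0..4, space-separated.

C = [2/5, 11/20, 7/10, 1, 1]
j=0: u_0=17/100 ∈ [0, 2/5) → index 0
j=1: u_1=37/100 ∈ [0, 2/5) → index 0
j=2: u_2=57/100 ∈ [11/20, 7/10) → index 2
j=3: u_3=77/100 ∈ [7/10, 1) → index 3
j=4: u_4=97/100 ∈ [7/10, 1) → index 3

0 0 2 3 3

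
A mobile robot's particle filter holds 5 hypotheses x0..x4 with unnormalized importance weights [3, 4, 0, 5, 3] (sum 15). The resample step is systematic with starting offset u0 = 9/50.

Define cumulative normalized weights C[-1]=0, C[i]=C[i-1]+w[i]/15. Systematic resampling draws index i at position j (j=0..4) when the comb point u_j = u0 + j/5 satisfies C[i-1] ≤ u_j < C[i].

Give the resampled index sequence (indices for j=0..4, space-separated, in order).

C = [1/5, 7/15, 7/15, 4/5, 1]
j=0: u_0=9/50 ∈ [0, 1/5) → index 0
j=1: u_1=19/50 ∈ [1/5, 7/15) → index 1
j=2: u_2=29/50 ∈ [7/15, 4/5) → index 3
j=3: u_3=39/50 ∈ [7/15, 4/5) → index 3
j=4: u_4=49/50 ∈ [4/5, 1) → index 4

0 1 3 3 4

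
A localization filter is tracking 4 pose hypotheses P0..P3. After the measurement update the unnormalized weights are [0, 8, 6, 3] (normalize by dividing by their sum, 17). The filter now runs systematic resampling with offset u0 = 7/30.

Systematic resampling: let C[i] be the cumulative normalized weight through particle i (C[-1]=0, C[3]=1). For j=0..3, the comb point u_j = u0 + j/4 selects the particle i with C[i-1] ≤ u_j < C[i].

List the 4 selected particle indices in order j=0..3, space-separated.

1 2 2 3

C = [0, 8/17, 14/17, 1]
j=0: u_0=7/30 ∈ [0, 8/17) → index 1
j=1: u_1=29/60 ∈ [8/17, 14/17) → index 2
j=2: u_2=11/15 ∈ [8/17, 14/17) → index 2
j=3: u_3=59/60 ∈ [14/17, 1) → index 3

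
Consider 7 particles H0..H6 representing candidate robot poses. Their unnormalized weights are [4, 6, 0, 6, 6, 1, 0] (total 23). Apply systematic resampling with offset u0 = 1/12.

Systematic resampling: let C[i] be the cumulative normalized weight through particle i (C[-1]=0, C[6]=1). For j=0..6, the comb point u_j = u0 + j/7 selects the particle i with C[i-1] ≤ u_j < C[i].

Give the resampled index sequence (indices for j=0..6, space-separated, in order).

0 1 1 3 3 4 4

C = [4/23, 10/23, 10/23, 16/23, 22/23, 1, 1]
j=0: u_0=1/12 ∈ [0, 4/23) → index 0
j=1: u_1=19/84 ∈ [4/23, 10/23) → index 1
j=2: u_2=31/84 ∈ [4/23, 10/23) → index 1
j=3: u_3=43/84 ∈ [10/23, 16/23) → index 3
j=4: u_4=55/84 ∈ [10/23, 16/23) → index 3
j=5: u_5=67/84 ∈ [16/23, 22/23) → index 4
j=6: u_6=79/84 ∈ [16/23, 22/23) → index 4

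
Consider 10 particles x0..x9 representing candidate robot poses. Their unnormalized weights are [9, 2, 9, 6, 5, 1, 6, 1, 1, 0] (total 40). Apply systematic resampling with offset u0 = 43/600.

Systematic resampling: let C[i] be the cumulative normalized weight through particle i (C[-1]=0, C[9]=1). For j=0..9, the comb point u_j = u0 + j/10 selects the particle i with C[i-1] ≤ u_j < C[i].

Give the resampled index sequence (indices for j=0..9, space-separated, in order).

C = [9/40, 11/40, 1/2, 13/20, 31/40, 4/5, 19/20, 39/40, 1, 1]
j=0: u_0=43/600 ∈ [0, 9/40) → index 0
j=1: u_1=103/600 ∈ [0, 9/40) → index 0
j=2: u_2=163/600 ∈ [9/40, 11/40) → index 1
j=3: u_3=223/600 ∈ [11/40, 1/2) → index 2
j=4: u_4=283/600 ∈ [11/40, 1/2) → index 2
j=5: u_5=343/600 ∈ [1/2, 13/20) → index 3
j=6: u_6=403/600 ∈ [13/20, 31/40) → index 4
j=7: u_7=463/600 ∈ [13/20, 31/40) → index 4
j=8: u_8=523/600 ∈ [4/5, 19/20) → index 6
j=9: u_9=583/600 ∈ [19/20, 39/40) → index 7

0 0 1 2 2 3 4 4 6 7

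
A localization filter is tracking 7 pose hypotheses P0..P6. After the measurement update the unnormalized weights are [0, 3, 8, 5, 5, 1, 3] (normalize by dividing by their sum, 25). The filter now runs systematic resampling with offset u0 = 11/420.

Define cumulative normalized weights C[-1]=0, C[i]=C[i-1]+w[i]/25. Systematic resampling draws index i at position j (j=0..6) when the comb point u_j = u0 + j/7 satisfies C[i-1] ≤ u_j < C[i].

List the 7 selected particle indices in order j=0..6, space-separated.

C = [0, 3/25, 11/25, 16/25, 21/25, 22/25, 1]
j=0: u_0=11/420 ∈ [0, 3/25) → index 1
j=1: u_1=71/420 ∈ [3/25, 11/25) → index 2
j=2: u_2=131/420 ∈ [3/25, 11/25) → index 2
j=3: u_3=191/420 ∈ [11/25, 16/25) → index 3
j=4: u_4=251/420 ∈ [11/25, 16/25) → index 3
j=5: u_5=311/420 ∈ [16/25, 21/25) → index 4
j=6: u_6=53/60 ∈ [22/25, 1) → index 6

1 2 2 3 3 4 6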